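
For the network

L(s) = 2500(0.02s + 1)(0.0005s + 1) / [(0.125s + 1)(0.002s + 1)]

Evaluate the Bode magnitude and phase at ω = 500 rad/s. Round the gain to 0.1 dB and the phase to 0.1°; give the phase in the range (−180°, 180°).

49.3 dB, -35.8°

At ω = 500 rad/s:
zero (1 + j500·0.02) = 1 + j10 → |·| ≈ 10.05, ∠ ≈ 84.29°
zero (1 + j500·0.0005) = 1 + j0.25 → |·| ≈ 1.0308, ∠ ≈ 14.04°
pole (1 + j500·0.125) = 1 + j62.5 → |·| ≈ 62.508, ∠ ≈ 89.08°
pole (1 + j500·0.002) = 1 + j1 → |·| ≈ 1.4142, ∠ ≈ 45.00°
|L| = 2500 · 10.05 · 1.0308 / (62.508 · 1.4142) ≈ 292.98
Gain = 20 log₁₀(292.98) ≈ 49.34 dB
∠L = (84.29° + 14.04°) − (89.08° + 45.00°) = -35.75°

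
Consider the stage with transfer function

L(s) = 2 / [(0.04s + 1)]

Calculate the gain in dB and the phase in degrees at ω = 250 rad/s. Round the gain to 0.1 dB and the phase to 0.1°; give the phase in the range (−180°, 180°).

At ω = 250 rad/s:
pole (1 + j250·0.04) = 1 + j10 → |·| ≈ 10.05, ∠ ≈ 84.29°
|L| = 2 · 1 / (10.05) ≈ 0.199
Gain = 20 log₁₀(0.199) ≈ -14.02 dB
∠L = (0°) − (84.29°) = -84.29°

-14.0 dB, -84.3°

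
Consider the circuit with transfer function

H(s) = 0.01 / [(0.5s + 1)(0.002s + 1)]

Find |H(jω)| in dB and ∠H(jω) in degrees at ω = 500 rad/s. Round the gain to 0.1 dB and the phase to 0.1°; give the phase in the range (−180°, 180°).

At ω = 500 rad/s:
pole (1 + j500·0.5) = 1 + j250 → |·| ≈ 250, ∠ ≈ 89.77°
pole (1 + j500·0.002) = 1 + j1 → |·| ≈ 1.4142, ∠ ≈ 45.00°
|H| = 0.01 · 1 / (250 · 1.4142) ≈ 2.8285e-05
Gain = 20 log₁₀(2.8285e-05) ≈ -90.97 dB
∠H = (0°) − (89.77° + 45.00°) = -134.77°

-91.0 dB, -134.8°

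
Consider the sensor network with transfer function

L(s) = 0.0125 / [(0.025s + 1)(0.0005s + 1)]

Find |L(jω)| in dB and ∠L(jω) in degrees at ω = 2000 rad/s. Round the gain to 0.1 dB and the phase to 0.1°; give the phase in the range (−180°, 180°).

-75.1 dB, -133.9°

At ω = 2000 rad/s:
pole (1 + j2000·0.025) = 1 + j50 → |·| ≈ 50.01, ∠ ≈ 88.85°
pole (1 + j2000·0.0005) = 1 + j1 → |·| ≈ 1.4142, ∠ ≈ 45.00°
|L| = 0.0125 · 1 / (50.01 · 1.4142) ≈ 0.00017674
Gain = 20 log₁₀(0.00017674) ≈ -75.05 dB
∠L = (0°) − (88.85° + 45.00°) = -133.85°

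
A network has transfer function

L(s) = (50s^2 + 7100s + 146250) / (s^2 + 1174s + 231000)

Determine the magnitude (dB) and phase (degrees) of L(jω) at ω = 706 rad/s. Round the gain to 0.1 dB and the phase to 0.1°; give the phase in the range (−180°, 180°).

Substitute s = j706:
Numerator: 50(j706)^2 + 7100(j706) + 146250 = -24775550 + j5012600
Denominator: (j706)^2 + 1174(j706) + 231000 = -267436 + j828844
|N| = √(24775550² + 5012600²) ≈ 2.5278e+07, ∠N ≈ 168.56°
|D| = √(267436² + 828844²) ≈ 8.7092e+05, ∠D ≈ 107.88°
|L| = 2.5278e+07 / 8.7092e+05 ≈ 29.024
Gain = 20 log₁₀(29.024) ≈ 29.26 dB
∠L = 168.56° − 107.88° = 60.68°

29.3 dB, 60.7°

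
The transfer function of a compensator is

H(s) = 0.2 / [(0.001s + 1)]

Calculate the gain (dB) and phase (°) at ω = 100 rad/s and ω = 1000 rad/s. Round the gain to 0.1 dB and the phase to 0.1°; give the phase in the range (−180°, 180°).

At ω = 100 rad/s:
pole (1 + j100·0.001) = 1 + j0.1 → |·| ≈ 1.005, ∠ ≈ 5.71°
|H| = 0.2 · 1 / (1.005) ≈ 0.199
Gain = 20 log₁₀(0.199) ≈ -14.02 dB
∠H = (0°) − (5.71°) = -5.71°

At ω = 1000 rad/s:
pole (1 + j1000·0.001) = 1 + j1 → |·| ≈ 1.4142, ∠ ≈ 45.00°
|H| = 0.2 · 1 / (1.4142) ≈ 0.14142
Gain = 20 log₁₀(0.14142) ≈ -16.99 dB
∠H = (0°) − (45.00°) = -45.00°

ω = 100: -14.0 dB, -5.7°; ω = 1000: -17.0 dB, -45.0°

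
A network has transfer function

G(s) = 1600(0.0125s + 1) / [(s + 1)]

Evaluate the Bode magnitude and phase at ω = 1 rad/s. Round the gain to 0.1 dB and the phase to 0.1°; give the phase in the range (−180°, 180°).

61.1 dB, -44.3°

At ω = 1 rad/s:
zero (1 + j1·0.0125) = 1 + j0.0125 → |·| ≈ 1.0001, ∠ ≈ 0.72°
pole (1 + j1·1) = 1 + j1 → |·| ≈ 1.4142, ∠ ≈ 45.00°
|G| = 1600 · 1.0001 / (1.4142) ≈ 1131.5
Gain = 20 log₁₀(1131.5) ≈ 61.07 dB
∠G = (0.72°) − (45.00°) = -44.28°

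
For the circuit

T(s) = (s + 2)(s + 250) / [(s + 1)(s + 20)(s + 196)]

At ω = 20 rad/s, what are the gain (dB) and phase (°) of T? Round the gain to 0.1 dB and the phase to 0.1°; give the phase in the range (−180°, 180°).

At s = jω = j20:
zero (s+2): 2 + j20 → |·| = √(2²+20²) = √404 ≈ 20.1, ∠ = arctan(20/2) ≈ 84.29°
zero (s+250): 250 + j20 → |·| = √(250²+20²) = √62900 ≈ 250.8, ∠ = arctan(20/250) ≈ 4.57°
pole (s+1): 1 + j20 → |·| = √(1²+20²) = √401 ≈ 20.025, ∠ = arctan(20/1) ≈ 87.14°
pole (s+20): 20 + j20 → |·| = √(20²+20²) = √800 ≈ 28.284, ∠ = arctan(20/20) ≈ 45.00°
pole (s+196): 196 + j20 → |·| = √(196²+20²) = √38816 ≈ 197.02, ∠ = arctan(20/196) ≈ 5.83°
|T| = 1 · 5041.1 / 1.1159e+05 ≈ 0.045175
Gain = 20 log₁₀(0.045175) ≈ -26.90 dB
∠T = 88.86° − 137.97° = -49.11°

-26.9 dB, -49.1°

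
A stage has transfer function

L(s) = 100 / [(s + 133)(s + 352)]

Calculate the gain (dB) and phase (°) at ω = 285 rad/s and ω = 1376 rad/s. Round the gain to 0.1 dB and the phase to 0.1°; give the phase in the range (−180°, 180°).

At s = jω = j285:
pole (s+133): 133 + j285 → |·| = √(133²+285²) = √98914 ≈ 314.51, ∠ = arctan(285/133) ≈ 64.98°
pole (s+352): 352 + j285 → |·| = √(352²+285²) = √205129 ≈ 452.91, ∠ = arctan(285/352) ≈ 39.00°
|L| = 100 / 1.4244e+05 ≈ 0.00070205
Gain = 20 log₁₀(0.00070205) ≈ -63.07 dB
∠L = 0.00° − 103.98° = -103.98°

At s = jω = j1376:
pole (s+133): 133 + j1376 → |·| = √(133²+1376²) = √1911065 ≈ 1382.4, ∠ = arctan(1376/133) ≈ 84.48°
pole (s+352): 352 + j1376 → |·| = √(352²+1376²) = √2017280 ≈ 1420.3, ∠ = arctan(1376/352) ≈ 75.65°
|L| = 100 / 1.9634e+06 ≈ 5.0932e-05
Gain = 20 log₁₀(5.0932e-05) ≈ -85.86 dB
∠L = 0.00° − 160.13° = -160.13°

ω = 285: -63.1 dB, -104.0°; ω = 1376: -85.9 dB, -160.1°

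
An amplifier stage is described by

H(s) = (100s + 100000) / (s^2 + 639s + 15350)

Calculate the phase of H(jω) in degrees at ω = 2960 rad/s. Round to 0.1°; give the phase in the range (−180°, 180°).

-96.5°

Substitute s = j2960:
Numerator: 100(j2960) + 100000 = 100000 + j296000
Denominator: (j2960)^2 + 639(j2960) + 15350 = -8746250 + j1891440
|N| = √(100000² + 296000²) ≈ 3.1244e+05, ∠N ≈ 71.33°
|D| = √(8746250² + 1891440²) ≈ 8.9484e+06, ∠D ≈ 167.80°
∠H = 71.33° − 167.80° = -96.47°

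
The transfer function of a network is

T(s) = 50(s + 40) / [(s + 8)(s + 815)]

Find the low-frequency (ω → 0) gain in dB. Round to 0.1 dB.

T(0) = 50·40 / (8·815) ≈ 0.30675
20 log₁₀(0.30675) ≈ -10.26 dB

-10.3 dB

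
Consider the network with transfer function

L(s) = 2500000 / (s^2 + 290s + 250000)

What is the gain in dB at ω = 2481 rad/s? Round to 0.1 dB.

-7.5 dB

At s = jω = j2481:
quadratic: (j2481)² + 290·j2481 + 250000 = -5905361 + j719490 → |·| ≈ 5.949e+06, ∠ ≈ 173.05°
|L| = 2500000 / 5.949e+06 ≈ 0.42024
Gain = 20 log₁₀(0.42024) ≈ -7.53 dB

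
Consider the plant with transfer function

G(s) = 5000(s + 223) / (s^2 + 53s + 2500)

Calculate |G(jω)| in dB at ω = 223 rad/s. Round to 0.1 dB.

At s = jω = j223:
zero (s+223): 223 + j223 → |·| = √(223²+223²) = √99458 ≈ 315.37, ∠ = arctan(223/223) ≈ 45.00°
quadratic: (j223)² + 53·j223 + 2500 = -47229 + j11819 → |·| ≈ 48685, ∠ ≈ 165.95°
|G| = 5000 · 315.37 / 48685 ≈ 32.389
Gain = 20 log₁₀(32.389) ≈ 30.21 dB

30.2 dB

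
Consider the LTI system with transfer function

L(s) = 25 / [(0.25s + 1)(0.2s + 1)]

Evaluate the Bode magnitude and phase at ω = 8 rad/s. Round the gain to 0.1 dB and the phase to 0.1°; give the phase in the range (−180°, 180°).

At ω = 8 rad/s:
pole (1 + j8·0.25) = 1 + j2 → |·| ≈ 2.2361, ∠ ≈ 63.43°
pole (1 + j8·0.2) = 1 + j1.6 → |·| ≈ 1.8868, ∠ ≈ 57.99°
|L| = 25 · 1 / (2.2361 · 1.8868) ≈ 5.9255
Gain = 20 log₁₀(5.9255) ≈ 15.45 dB
∠L = (0°) − (63.43° + 57.99°) = -121.42°

15.5 dB, -121.4°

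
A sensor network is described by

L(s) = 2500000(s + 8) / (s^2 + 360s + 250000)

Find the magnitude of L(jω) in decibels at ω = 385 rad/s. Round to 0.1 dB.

75.0 dB

At s = jω = j385:
zero (s+8): 8 + j385 → |·| = √(8²+385²) = √148289 ≈ 385.08, ∠ = arctan(385/8) ≈ 88.81°
quadratic: (j385)² + 360·j385 + 250000 = 101775 + j138600 → |·| ≈ 1.7195e+05, ∠ ≈ 53.71°
|L| = 2500000 · 385.08 / 1.7195e+05 ≈ 5598.7
Gain = 20 log₁₀(5598.7) ≈ 74.96 dB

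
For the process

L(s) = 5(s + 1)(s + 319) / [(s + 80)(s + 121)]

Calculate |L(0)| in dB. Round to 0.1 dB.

L(0) = 5·1·319 / (80·121) ≈ 0.16477
20 log₁₀(0.16477) ≈ -15.66 dB

-15.7 dB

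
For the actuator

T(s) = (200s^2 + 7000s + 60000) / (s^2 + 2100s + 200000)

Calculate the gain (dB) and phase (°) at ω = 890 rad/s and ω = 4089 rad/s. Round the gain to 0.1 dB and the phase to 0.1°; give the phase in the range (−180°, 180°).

Substitute s = j890:
Numerator: 200(j890)^2 + 7000(j890) + 60000 = -158360000 + j6230000
Denominator: (j890)^2 + 2100(j890) + 200000 = -592100 + j1869000
|N| = √(158360000² + 6230000²) ≈ 1.5848e+08, ∠N ≈ 177.75°
|D| = √(592100² + 1869000²) ≈ 1.9605e+06, ∠D ≈ 107.58°
|T| = 1.5848e+08 / 1.9605e+06 ≈ 80.837
Gain = 20 log₁₀(80.837) ≈ 38.15 dB
∠T = 177.75° − 107.58° = 70.17°

Substitute s = j4089:
Numerator: 200(j4089)^2 + 7000(j4089) + 60000 = -3343924200 + j28623000
Denominator: (j4089)^2 + 2100(j4089) + 200000 = -16519921 + j8586900
|N| = √(3343924200² + 28623000²) ≈ 3.344e+09, ∠N ≈ 179.51°
|D| = √(16519921² + 8586900²) ≈ 1.8618e+07, ∠D ≈ 152.54°
|T| = 3.344e+09 / 1.8618e+07 ≈ 179.61
Gain = 20 log₁₀(179.61) ≈ 45.09 dB
∠T = 179.51° − 152.54° = 26.97°

ω = 890: 38.2 dB, 70.2°; ω = 4089: 45.1 dB, 27.0°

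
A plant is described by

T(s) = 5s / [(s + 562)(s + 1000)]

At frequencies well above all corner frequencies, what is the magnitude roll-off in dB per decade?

Each pole contributes −20 dB/decade at high frequency; each zero contributes +20 dB/decade.
Net: 1 zero(s) − 2 pole(s) → -20 dB/decade.

-20 dB/decade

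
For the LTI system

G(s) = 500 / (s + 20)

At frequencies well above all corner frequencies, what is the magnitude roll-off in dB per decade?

-20 dB/decade

Each pole contributes −20 dB/decade at high frequency; each zero contributes +20 dB/decade.
Net: 0 zero(s) − 1 pole(s) → -20 dB/decade.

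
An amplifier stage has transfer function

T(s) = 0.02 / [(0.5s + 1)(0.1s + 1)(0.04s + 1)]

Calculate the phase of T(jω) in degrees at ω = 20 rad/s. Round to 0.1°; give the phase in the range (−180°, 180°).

At ω = 20 rad/s:
pole (1 + j20·0.5) = 1 + j10 → |·| ≈ 10.05, ∠ ≈ 84.29°
pole (1 + j20·0.1) = 1 + j2 → |·| ≈ 2.2361, ∠ ≈ 63.43°
pole (1 + j20·0.04) = 1 + j0.8 → |·| ≈ 1.2806, ∠ ≈ 38.66°
∠T = (0°) − (84.29° + 63.43° + 38.66°) = -186.38° ≡ 173.62° (principal value)

173.6°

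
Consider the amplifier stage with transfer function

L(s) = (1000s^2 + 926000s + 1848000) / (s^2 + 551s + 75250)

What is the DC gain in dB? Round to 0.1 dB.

L(0) = 1848000 / 75250 ≈ 24.558
20 log₁₀(24.558) ≈ 27.80 dB

27.8 dB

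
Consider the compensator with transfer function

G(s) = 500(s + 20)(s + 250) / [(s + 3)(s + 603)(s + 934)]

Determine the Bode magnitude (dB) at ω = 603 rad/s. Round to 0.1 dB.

-9.3 dB

At s = jω = j603:
zero (s+20): 20 + j603 → |·| = √(20²+603²) = √364009 ≈ 603.33, ∠ = arctan(603/20) ≈ 88.10°
zero (s+250): 250 + j603 → |·| = √(250²+603²) = √426109 ≈ 652.77, ∠ = arctan(603/250) ≈ 67.48°
pole (s+3): 3 + j603 → |·| = √(3²+603²) = √363618 ≈ 603.01, ∠ = arctan(603/3) ≈ 89.71°
pole (s+603): 603 + j603 → |·| = √(603²+603²) = √727218 ≈ 852.77, ∠ = arctan(603/603) ≈ 45.00°
pole (s+934): 934 + j603 → |·| = √(934²+603²) = √1235965 ≈ 1111.7, ∠ = arctan(603/934) ≈ 32.85°
|G| = 500 · 3.9384e+05 / 5.7167e+08 ≈ 0.34446
Gain = 20 log₁₀(0.34446) ≈ -9.26 dB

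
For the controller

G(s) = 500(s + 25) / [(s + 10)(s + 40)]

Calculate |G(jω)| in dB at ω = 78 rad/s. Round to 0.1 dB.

15.5 dB

At s = jω = j78:
zero (s+25): 25 + j78 → |·| = √(25²+78²) = √6709 ≈ 81.908, ∠ = arctan(78/25) ≈ 72.23°
pole (s+10): 10 + j78 → |·| = √(10²+78²) = √6184 ≈ 78.638, ∠ = arctan(78/10) ≈ 82.69°
pole (s+40): 40 + j78 → |·| = √(40²+78²) = √7684 ≈ 87.658, ∠ = arctan(78/40) ≈ 62.85°
|G| = 500 · 81.908 / 6893.2 ≈ 5.9412
Gain = 20 log₁₀(5.9412) ≈ 15.48 dB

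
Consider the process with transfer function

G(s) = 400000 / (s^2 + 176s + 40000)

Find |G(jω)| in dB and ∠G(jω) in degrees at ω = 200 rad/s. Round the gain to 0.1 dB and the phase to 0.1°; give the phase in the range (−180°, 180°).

21.1 dB, -90.0°

At s = jω = j200:
quadratic: (j200)² + 176·j200 + 40000 = 0 + j35200 → |·| ≈ 35200, ∠ ≈ 90.00°
|G| = 400000 / 35200 ≈ 11.364
Gain = 20 log₁₀(11.364) ≈ 21.11 dB
∠G = 0.00° − 90.00° = -90.00°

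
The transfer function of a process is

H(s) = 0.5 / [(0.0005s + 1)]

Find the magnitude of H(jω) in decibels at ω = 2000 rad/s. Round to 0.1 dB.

At ω = 2000 rad/s:
pole (1 + j2000·0.0005) = 1 + j1 → |·| ≈ 1.4142, ∠ ≈ 45.00°
|H| = 0.5 · 1 / (1.4142) ≈ 0.35356
Gain = 20 log₁₀(0.35356) ≈ -9.03 dB

-9.0 dB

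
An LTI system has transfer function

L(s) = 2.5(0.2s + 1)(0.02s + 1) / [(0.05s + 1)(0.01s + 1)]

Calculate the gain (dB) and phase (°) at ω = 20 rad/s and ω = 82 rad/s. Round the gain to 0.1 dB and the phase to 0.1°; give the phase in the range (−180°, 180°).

At ω = 20 rad/s:
zero (1 + j20·0.2) = 1 + j4 → |·| ≈ 4.1231, ∠ ≈ 75.96°
zero (1 + j20·0.02) = 1 + j0.4 → |·| ≈ 1.077, ∠ ≈ 21.80°
pole (1 + j20·0.05) = 1 + j1 → |·| ≈ 1.4142, ∠ ≈ 45.00°
pole (1 + j20·0.01) = 1 + j0.2 → |·| ≈ 1.0198, ∠ ≈ 11.31°
|L| = 2.5 · 4.1231 · 1.077 / (1.4142 · 1.0198) ≈ 7.6976
Gain = 20 log₁₀(7.6976) ≈ 17.73 dB
∠L = (75.96° + 21.80°) − (45.00° + 11.31°) = 41.45°

At ω = 82 rad/s:
zero (1 + j82·0.2) = 1 + j16.4 → |·| ≈ 16.43, ∠ ≈ 86.51°
zero (1 + j82·0.02) = 1 + j1.64 → |·| ≈ 1.9208, ∠ ≈ 58.63°
pole (1 + j82·0.05) = 1 + j4.1 → |·| ≈ 4.2202, ∠ ≈ 76.29°
pole (1 + j82·0.01) = 1 + j0.82 → |·| ≈ 1.2932, ∠ ≈ 39.35°
|L| = 2.5 · 16.43 · 1.9208 / (4.2202 · 1.2932) ≈ 14.456
Gain = 20 log₁₀(14.456) ≈ 23.20 dB
∠L = (86.51° + 58.63°) − (76.29° + 39.35°) = 29.50°

ω = 20: 17.7 dB, 41.5°; ω = 82: 23.2 dB, 29.5°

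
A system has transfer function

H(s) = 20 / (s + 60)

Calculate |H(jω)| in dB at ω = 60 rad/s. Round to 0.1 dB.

-12.6 dB

At s = jω = j60:
pole (s+60): 60 + j60 → |·| = √(60²+60²) = √7200 ≈ 84.853, ∠ = arctan(60/60) ≈ 45.00°
|H| = 20 / 84.853 ≈ 0.2357
Gain = 20 log₁₀(0.2357) ≈ -12.55 dB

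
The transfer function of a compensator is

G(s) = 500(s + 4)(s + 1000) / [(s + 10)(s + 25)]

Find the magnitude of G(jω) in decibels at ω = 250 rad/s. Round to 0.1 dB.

At s = jω = j250:
zero (s+4): 4 + j250 → |·| = √(4²+250²) = √62516 ≈ 250.03, ∠ = arctan(250/4) ≈ 89.08°
zero (s+1000): 1000 + j250 → |·| = √(1000²+250²) = √1062500 ≈ 1030.8, ∠ = arctan(250/1000) ≈ 14.04°
pole (s+10): 10 + j250 → |·| = √(10²+250²) = √62600 ≈ 250.2, ∠ = arctan(250/10) ≈ 87.71°
pole (s+25): 25 + j250 → |·| = √(25²+250²) = √63125 ≈ 251.25, ∠ = arctan(250/25) ≈ 84.29°
|G| = 500 · 2.5773e+05 / 62863 ≈ 2049.9
Gain = 20 log₁₀(2049.9) ≈ 66.23 dB

66.2 dB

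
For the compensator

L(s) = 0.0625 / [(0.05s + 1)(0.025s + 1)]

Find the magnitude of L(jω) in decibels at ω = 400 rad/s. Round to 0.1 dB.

At ω = 400 rad/s:
pole (1 + j400·0.05) = 1 + j20 → |·| ≈ 20.025, ∠ ≈ 87.14°
pole (1 + j400·0.025) = 1 + j10 → |·| ≈ 10.05, ∠ ≈ 84.29°
|L| = 0.0625 · 1 / (20.025 · 10.05) ≈ 0.00031056
Gain = 20 log₁₀(0.00031056) ≈ -70.16 dB

-70.2 dB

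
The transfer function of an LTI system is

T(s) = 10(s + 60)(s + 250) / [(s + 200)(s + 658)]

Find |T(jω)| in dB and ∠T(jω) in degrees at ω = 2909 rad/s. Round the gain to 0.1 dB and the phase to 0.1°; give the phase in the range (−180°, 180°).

19.8 dB, 10.6°

At s = jω = j2909:
zero (s+60): 60 + j2909 → |·| = √(60²+2909²) = √8465881 ≈ 2909.6, ∠ = arctan(2909/60) ≈ 88.82°
zero (s+250): 250 + j2909 → |·| = √(250²+2909²) = √8524781 ≈ 2919.7, ∠ = arctan(2909/250) ≈ 85.09°
pole (s+200): 200 + j2909 → |·| = √(200²+2909²) = √8502281 ≈ 2915.9, ∠ = arctan(2909/200) ≈ 86.07°
pole (s+658): 658 + j2909 → |·| = √(658²+2909²) = √8895245 ≈ 2982.5, ∠ = arctan(2909/658) ≈ 77.25°
|T| = 10 · 8.4952e+06 / 8.6967e+06 ≈ 9.7683
Gain = 20 log₁₀(9.7683) ≈ 19.80 dB
∠T = 173.91° − 163.32° = 10.59°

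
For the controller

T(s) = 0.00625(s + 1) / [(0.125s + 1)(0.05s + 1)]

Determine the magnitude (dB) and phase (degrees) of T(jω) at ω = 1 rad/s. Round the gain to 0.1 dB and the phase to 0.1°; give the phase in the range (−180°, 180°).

At ω = 1 rad/s:
zero (1 + j1·1) = 1 + j1 → |·| ≈ 1.4142, ∠ ≈ 45.00°
pole (1 + j1·0.125) = 1 + j0.125 → |·| ≈ 1.0078, ∠ ≈ 7.13°
pole (1 + j1·0.05) = 1 + j0.05 → |·| ≈ 1.0012, ∠ ≈ 2.86°
|T| = 0.00625 · 1.4142 / (1.0078 · 1.0012) ≈ 0.0087598
Gain = 20 log₁₀(0.0087598) ≈ -41.15 dB
∠T = (45.00°) − (7.13° + 2.86°) = 35.01°

-41.2 dB, 35.0°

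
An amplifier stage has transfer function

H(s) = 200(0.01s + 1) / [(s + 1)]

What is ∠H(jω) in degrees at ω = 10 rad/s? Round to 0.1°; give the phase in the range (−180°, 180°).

-78.6°

At ω = 10 rad/s:
zero (1 + j10·0.01) = 1 + j0.1 → |·| ≈ 1.005, ∠ ≈ 5.71°
pole (1 + j10·1) = 1 + j10 → |·| ≈ 10.05, ∠ ≈ 84.29°
∠H = (5.71°) − (84.29°) = -78.58°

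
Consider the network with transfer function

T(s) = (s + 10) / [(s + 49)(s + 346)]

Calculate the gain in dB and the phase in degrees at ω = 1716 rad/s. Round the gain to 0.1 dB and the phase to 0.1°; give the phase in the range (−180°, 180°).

At s = jω = j1716:
zero (s+10): 10 + j1716 → |·| = √(10²+1716²) = √2944756 ≈ 1716, ∠ = arctan(1716/10) ≈ 89.67°
pole (s+49): 49 + j1716 → |·| = √(49²+1716²) = √2947057 ≈ 1716.7, ∠ = arctan(1716/49) ≈ 88.36°
pole (s+346): 346 + j1716 → |·| = √(346²+1716²) = √3064372 ≈ 1750.5, ∠ = arctan(1716/346) ≈ 78.60°
|T| = 1 · 1716 / 3.0051e+06 ≈ 0.00057103
Gain = 20 log₁₀(0.00057103) ≈ -64.87 dB
∠T = 89.67° − 166.96° = -77.29°

-64.9 dB, -77.3°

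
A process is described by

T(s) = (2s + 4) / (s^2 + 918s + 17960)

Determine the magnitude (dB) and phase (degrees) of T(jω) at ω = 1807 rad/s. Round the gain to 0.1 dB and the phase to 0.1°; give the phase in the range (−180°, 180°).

Substitute s = j1807:
Numerator: 2(j1807) + 4 = 4 + j3614
Denominator: (j1807)^2 + 918(j1807) + 17960 = -3247289 + j1658826
|N| = √(4² + 3614²) ≈ 3614, ∠N ≈ 89.94°
|D| = √(3247289² + 1658826²) ≈ 3.6464e+06, ∠D ≈ 152.94°
|T| = 3614 / 3.6464e+06 ≈ 0.00099111
Gain = 20 log₁₀(0.00099111) ≈ -60.08 dB
∠T = 89.94° − 152.94° = -63.00°

-60.1 dB, -63.0°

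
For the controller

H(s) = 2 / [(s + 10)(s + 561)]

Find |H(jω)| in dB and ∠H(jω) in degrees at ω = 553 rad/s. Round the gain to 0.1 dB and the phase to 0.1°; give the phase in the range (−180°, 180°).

-106.8 dB, -133.6°

At s = jω = j553:
pole (s+10): 10 + j553 → |·| = √(10²+553²) = √305909 ≈ 553.09, ∠ = arctan(553/10) ≈ 88.96°
pole (s+561): 561 + j553 → |·| = √(561²+553²) = √620530 ≈ 787.74, ∠ = arctan(553/561) ≈ 44.59°
|H| = 2 / 4.3569e+05 ≈ 4.5904e-06
Gain = 20 log₁₀(4.5904e-06) ≈ -106.76 dB
∠H = 0.00° − 133.55° = -133.55°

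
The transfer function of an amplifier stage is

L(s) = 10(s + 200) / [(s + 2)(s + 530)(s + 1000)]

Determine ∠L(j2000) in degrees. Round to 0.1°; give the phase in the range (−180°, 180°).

At s = jω = j2000:
zero (s+200): 200 + j2000 → |·| = √(200²+2000²) = √4040000 ≈ 2010, ∠ = arctan(2000/200) ≈ 84.29°
pole (s+2): 2 + j2000 → |·| = √(2²+2000²) = √4000004 ≈ 2000, ∠ = arctan(2000/2) ≈ 89.94°
pole (s+530): 530 + j2000 → |·| = √(530²+2000²) = √4280900 ≈ 2069, ∠ = arctan(2000/530) ≈ 75.16°
pole (s+1000): 1000 + j2000 → |·| = √(1000²+2000²) = √5000000 ≈ 2236.1, ∠ = arctan(2000/1000) ≈ 63.43°
∠L = 84.29° − 228.53° = -144.24°

-144.2°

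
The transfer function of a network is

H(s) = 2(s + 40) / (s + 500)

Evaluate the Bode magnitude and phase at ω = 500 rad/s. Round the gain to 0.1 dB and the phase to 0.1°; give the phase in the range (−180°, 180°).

At s = jω = j500:
zero (s+40): 40 + j500 → |·| = √(40²+500²) = √251600 ≈ 501.6, ∠ = arctan(500/40) ≈ 85.43°
pole (s+500): 500 + j500 → |·| = √(500²+500²) = √500000 ≈ 707.11, ∠ = arctan(500/500) ≈ 45.00°
|H| = 2 · 501.6 / 707.11 ≈ 1.4187
Gain = 20 log₁₀(1.4187) ≈ 3.04 dB
∠H = 85.43° − 45.00° = 40.43°

3.0 dB, 40.4°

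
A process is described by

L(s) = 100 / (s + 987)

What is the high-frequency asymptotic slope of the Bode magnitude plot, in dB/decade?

-20 dB/decade

Each pole contributes −20 dB/decade at high frequency; each zero contributes +20 dB/decade.
Net: 0 zero(s) − 1 pole(s) → -20 dB/decade.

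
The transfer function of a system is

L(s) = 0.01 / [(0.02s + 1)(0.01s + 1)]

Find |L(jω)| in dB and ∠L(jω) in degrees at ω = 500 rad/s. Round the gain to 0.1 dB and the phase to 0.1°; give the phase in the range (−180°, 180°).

-74.2 dB, -163.0°

At ω = 500 rad/s:
pole (1 + j500·0.02) = 1 + j10 → |·| ≈ 10.05, ∠ ≈ 84.29°
pole (1 + j500·0.01) = 1 + j5 → |·| ≈ 5.099, ∠ ≈ 78.69°
|L| = 0.01 · 1 / (10.05 · 5.099) ≈ 0.00019514
Gain = 20 log₁₀(0.00019514) ≈ -74.19 dB
∠L = (0°) − (84.29° + 78.69°) = -162.98°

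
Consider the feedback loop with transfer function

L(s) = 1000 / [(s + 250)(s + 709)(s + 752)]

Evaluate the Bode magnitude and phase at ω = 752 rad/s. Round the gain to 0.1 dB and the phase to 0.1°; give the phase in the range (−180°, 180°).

At s = jω = j752:
pole (s+250): 250 + j752 → |·| = √(250²+752²) = √628004 ≈ 792.47, ∠ = arctan(752/250) ≈ 71.61°
pole (s+709): 709 + j752 → |·| = √(709²+752²) = √1068185 ≈ 1033.5, ∠ = arctan(752/709) ≈ 46.69°
pole (s+752): 752 + j752 → |·| = √(752²+752²) = √1131008 ≈ 1063.5, ∠ = arctan(752/752) ≈ 45.00°
|L| = 1000 / 8.7103e+08 ≈ 1.1481e-06
Gain = 20 log₁₀(1.1481e-06) ≈ -118.80 dB
∠L = 0.00° − 163.30° = -163.30°

-118.8 dB, -163.3°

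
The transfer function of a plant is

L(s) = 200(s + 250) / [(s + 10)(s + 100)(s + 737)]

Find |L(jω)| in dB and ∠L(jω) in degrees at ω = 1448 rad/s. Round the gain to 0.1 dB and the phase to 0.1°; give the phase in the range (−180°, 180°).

-81.3 dB, -158.5°

At s = jω = j1448:
zero (s+250): 250 + j1448 → |·| = √(250²+1448²) = √2159204 ≈ 1469.4, ∠ = arctan(1448/250) ≈ 80.20°
pole (s+10): 10 + j1448 → |·| = √(10²+1448²) = √2096804 ≈ 1448, ∠ = arctan(1448/10) ≈ 89.60°
pole (s+100): 100 + j1448 → |·| = √(100²+1448²) = √2106704 ≈ 1451.4, ∠ = arctan(1448/100) ≈ 86.05°
pole (s+737): 737 + j1448 → |·| = √(737²+1448²) = √2639873 ≈ 1624.8, ∠ = arctan(1448/737) ≈ 63.02°
|L| = 200 · 1469.4 / 3.4147e+09 ≈ 8.6063e-05
Gain = 20 log₁₀(8.6063e-05) ≈ -81.30 dB
∠L = 80.20° − 238.67° = -158.47°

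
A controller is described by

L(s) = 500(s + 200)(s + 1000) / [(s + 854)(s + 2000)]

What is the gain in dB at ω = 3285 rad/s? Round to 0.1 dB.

52.7 dB

At s = jω = j3285:
zero (s+200): 200 + j3285 → |·| = √(200²+3285²) = √10831225 ≈ 3291.1, ∠ = arctan(3285/200) ≈ 86.52°
zero (s+1000): 1000 + j3285 → |·| = √(1000²+3285²) = √11791225 ≈ 3433.8, ∠ = arctan(3285/1000) ≈ 73.07°
pole (s+854): 854 + j3285 → |·| = √(854²+3285²) = √11520541 ≈ 3394.2, ∠ = arctan(3285/854) ≈ 75.43°
pole (s+2000): 2000 + j3285 → |·| = √(2000²+3285²) = √14791225 ≈ 3845.9, ∠ = arctan(3285/2000) ≈ 58.67°
|L| = 500 · 1.1301e+07 / 1.3054e+07 ≈ 432.86
Gain = 20 log₁₀(432.86) ≈ 52.73 dB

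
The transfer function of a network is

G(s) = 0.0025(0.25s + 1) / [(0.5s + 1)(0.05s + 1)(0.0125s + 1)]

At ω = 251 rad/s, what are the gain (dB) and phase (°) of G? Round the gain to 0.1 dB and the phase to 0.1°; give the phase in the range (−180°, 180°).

At ω = 251 rad/s:
zero (1 + j251·0.25) = 1 + j62.75 → |·| ≈ 62.758, ∠ ≈ 89.09°
pole (1 + j251·0.5) = 1 + j125.5 → |·| ≈ 125.5, ∠ ≈ 89.54°
pole (1 + j251·0.05) = 1 + j12.55 → |·| ≈ 12.59, ∠ ≈ 85.44°
pole (1 + j251·0.0125) = 1 + j3.1375 → |·| ≈ 3.293, ∠ ≈ 72.32°
|G| = 0.0025 · 62.758 / (125.5 · 12.59 · 3.293) ≈ 3.0154e-05
Gain = 20 log₁₀(3.0154e-05) ≈ -90.41 dB
∠G = (89.09°) − (89.54° + 85.44° + 72.32°) = -158.21°

-90.4 dB, -158.2°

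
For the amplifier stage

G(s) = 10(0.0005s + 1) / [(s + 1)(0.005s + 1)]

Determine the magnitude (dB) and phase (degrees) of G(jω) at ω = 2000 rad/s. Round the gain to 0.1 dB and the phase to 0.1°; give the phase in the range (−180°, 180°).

At ω = 2000 rad/s:
zero (1 + j2000·0.0005) = 1 + j1 → |·| ≈ 1.4142, ∠ ≈ 45.00°
pole (1 + j2000·1) = 1 + j2000 → |·| ≈ 2000, ∠ ≈ 89.97°
pole (1 + j2000·0.005) = 1 + j10 → |·| ≈ 10.05, ∠ ≈ 84.29°
|G| = 10 · 1.4142 / (2000 · 10.05) ≈ 0.00070358
Gain = 20 log₁₀(0.00070358) ≈ -63.05 dB
∠G = (45.00°) − (89.97° + 84.29°) = -129.26°

-63.1 dB, -129.3°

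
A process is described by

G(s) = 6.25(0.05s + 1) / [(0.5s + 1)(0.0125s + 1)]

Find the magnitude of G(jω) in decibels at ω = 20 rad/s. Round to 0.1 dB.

-1.4 dB

At ω = 20 rad/s:
zero (1 + j20·0.05) = 1 + j1 → |·| ≈ 1.4142, ∠ ≈ 45.00°
pole (1 + j20·0.5) = 1 + j10 → |·| ≈ 10.05, ∠ ≈ 84.29°
pole (1 + j20·0.0125) = 1 + j0.25 → |·| ≈ 1.0308, ∠ ≈ 14.04°
|G| = 6.25 · 1.4142 / (10.05 · 1.0308) ≈ 0.8532
Gain = 20 log₁₀(0.8532) ≈ -1.38 dB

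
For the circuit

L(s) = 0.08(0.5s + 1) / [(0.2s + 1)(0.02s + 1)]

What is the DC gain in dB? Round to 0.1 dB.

-21.9 dB

L(0) = 0.08 · 1 / 1 = 0.08
20 log₁₀(0.08) ≈ -21.94 dB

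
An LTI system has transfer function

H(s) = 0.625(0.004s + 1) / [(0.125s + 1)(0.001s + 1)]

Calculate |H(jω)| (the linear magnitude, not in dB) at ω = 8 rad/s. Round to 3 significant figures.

0.442

At ω = 8 rad/s:
zero (1 + j8·0.004) = 1 + j0.032 → |·| ≈ 1.0005, ∠ ≈ 1.83°
pole (1 + j8·0.125) = 1 + j1 → |·| ≈ 1.4142, ∠ ≈ 45.00°
pole (1 + j8·0.001) = 1 + j0.008 → |·| ≈ 1, ∠ ≈ 0.46°
|H| = 0.625 · 1.0005 / (1.4142 · 1) ≈ 0.44217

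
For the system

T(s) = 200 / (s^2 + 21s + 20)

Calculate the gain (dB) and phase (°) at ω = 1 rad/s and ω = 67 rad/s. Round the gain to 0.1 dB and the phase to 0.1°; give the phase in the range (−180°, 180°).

Substitute s = j1:
Numerator: 200 = 200 + j0
Denominator: (j1)^2 + 21(j1) + 20 = 19 + j21
|N| = √(200² + 0²) ≈ 200, ∠N ≈ 0.00°
|D| = √(19² + 21²) ≈ 28.32, ∠D ≈ 47.86°
|T| = 200 / 28.32 ≈ 7.0621
Gain = 20 log₁₀(7.0621) ≈ 16.98 dB
∠T = 0.00° − 47.86° = -47.86°

Substitute s = j67:
Numerator: 200 = 200 + j0
Denominator: (j67)^2 + 21(j67) + 20 = -4469 + j1407
|N| = √(200² + 0²) ≈ 200, ∠N ≈ 0.00°
|D| = √(4469² + 1407²) ≈ 4685.3, ∠D ≈ 162.52°
|T| = 200 / 4685.3 ≈ 0.042687
Gain = 20 log₁₀(0.042687) ≈ -27.39 dB
∠T = 0.00° − 162.52° = -162.52°

ω = 1: 17.0 dB, -47.9°; ω = 67: -27.4 dB, -162.5°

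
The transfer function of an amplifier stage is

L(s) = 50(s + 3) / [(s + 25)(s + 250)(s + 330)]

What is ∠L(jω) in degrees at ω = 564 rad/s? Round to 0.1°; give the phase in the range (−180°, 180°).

At s = jω = j564:
zero (s+3): 3 + j564 → |·| = √(3²+564²) = √318105 ≈ 564.01, ∠ = arctan(564/3) ≈ 89.70°
pole (s+25): 25 + j564 → |·| = √(25²+564²) = √318721 ≈ 564.55, ∠ = arctan(564/25) ≈ 87.46°
pole (s+250): 250 + j564 → |·| = √(250²+564²) = √380596 ≈ 616.92, ∠ = arctan(564/250) ≈ 66.09°
pole (s+330): 330 + j564 → |·| = √(330²+564²) = √426996 ≈ 653.45, ∠ = arctan(564/330) ≈ 59.67°
∠L = 89.70° − 213.22° = -123.52°

-123.5°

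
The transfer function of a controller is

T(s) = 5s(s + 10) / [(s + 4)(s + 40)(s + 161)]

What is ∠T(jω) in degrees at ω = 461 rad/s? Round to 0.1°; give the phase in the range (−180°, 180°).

At s = jω = j461:
zero (s+10): 10 + j461 → |·| = √(10²+461²) = √212621 ≈ 461.11, ∠ = arctan(461/10) ≈ 88.76°
zero at origin: s = j461 → |·| = 461, ∠ = 90.00°
pole (s+4): 4 + j461 → |·| = √(4²+461²) = √212537 ≈ 461.02, ∠ = arctan(461/4) ≈ 89.50°
pole (s+40): 40 + j461 → |·| = √(40²+461²) = √214121 ≈ 462.73, ∠ = arctan(461/40) ≈ 85.04°
pole (s+161): 161 + j461 → |·| = √(161²+461²) = √238442 ≈ 488.31, ∠ = arctan(461/161) ≈ 70.75°
∠T = 178.76° − 245.29° = -66.53°

-66.5°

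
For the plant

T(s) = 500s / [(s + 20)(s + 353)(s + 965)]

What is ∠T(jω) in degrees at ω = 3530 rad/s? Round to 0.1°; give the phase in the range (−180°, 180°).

At s = jω = j3530:
zero at origin: s = j3530 → |·| = 3530, ∠ = 90.00°
pole (s+20): 20 + j3530 → |·| = √(20²+3530²) = √12461300 ≈ 3530.1, ∠ = arctan(3530/20) ≈ 89.68°
pole (s+353): 353 + j3530 → |·| = √(353²+3530²) = √12585509 ≈ 3547.6, ∠ = arctan(3530/353) ≈ 84.29°
pole (s+965): 965 + j3530 → |·| = √(965²+3530²) = √13392125 ≈ 3659.5, ∠ = arctan(3530/965) ≈ 74.71°
∠T = 90.00° − 248.68° = -158.68°

-158.7°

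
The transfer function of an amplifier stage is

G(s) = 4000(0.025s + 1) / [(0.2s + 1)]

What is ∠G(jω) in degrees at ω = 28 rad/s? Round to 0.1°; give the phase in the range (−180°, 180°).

At ω = 28 rad/s:
zero (1 + j28·0.025) = 1 + j0.7 → |·| ≈ 1.2207, ∠ ≈ 34.99°
pole (1 + j28·0.2) = 1 + j5.6 → |·| ≈ 5.6886, ∠ ≈ 79.88°
∠G = (34.99°) − (79.88°) = -44.89°

-44.9°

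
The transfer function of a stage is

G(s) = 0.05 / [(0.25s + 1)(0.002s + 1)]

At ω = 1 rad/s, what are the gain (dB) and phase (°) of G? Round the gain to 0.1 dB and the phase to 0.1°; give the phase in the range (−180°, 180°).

-26.3 dB, -14.2°

At ω = 1 rad/s:
pole (1 + j1·0.25) = 1 + j0.25 → |·| ≈ 1.0308, ∠ ≈ 14.04°
pole (1 + j1·0.002) = 1 + j0.002 → |·| ≈ 1, ∠ ≈ 0.11°
|G| = 0.05 · 1 / (1.0308 · 1) ≈ 0.048506
Gain = 20 log₁₀(0.048506) ≈ -26.28 dB
∠G = (0°) − (14.04° + 0.11°) = -14.15°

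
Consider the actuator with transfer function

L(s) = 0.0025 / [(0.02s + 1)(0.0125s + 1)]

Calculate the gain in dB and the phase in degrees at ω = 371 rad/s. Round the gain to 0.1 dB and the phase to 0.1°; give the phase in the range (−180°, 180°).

-83.1 dB, -160.2°

At ω = 371 rad/s:
pole (1 + j371·0.02) = 1 + j7.42 → |·| ≈ 7.4871, ∠ ≈ 82.32°
pole (1 + j371·0.0125) = 1 + j4.6375 → |·| ≈ 4.7441, ∠ ≈ 77.83°
|L| = 0.0025 · 1 / (7.4871 · 4.7441) ≈ 7.0384e-05
Gain = 20 log₁₀(7.0384e-05) ≈ -83.05 dB
∠L = (0°) − (82.32° + 77.83°) = -160.15°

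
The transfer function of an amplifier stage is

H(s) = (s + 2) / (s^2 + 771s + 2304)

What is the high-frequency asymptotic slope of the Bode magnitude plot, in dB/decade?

-20 dB/decade

Each pole contributes −20 dB/decade at high frequency; each zero contributes +20 dB/decade.
Net: 1 zero(s) − 2 pole(s) → -20 dB/decade.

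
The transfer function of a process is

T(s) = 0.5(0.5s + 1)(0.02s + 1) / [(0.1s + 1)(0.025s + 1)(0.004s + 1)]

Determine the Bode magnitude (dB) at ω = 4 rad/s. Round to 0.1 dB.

0.3 dB

At ω = 4 rad/s:
zero (1 + j4·0.5) = 1 + j2 → |·| ≈ 2.2361, ∠ ≈ 63.43°
zero (1 + j4·0.02) = 1 + j0.08 → |·| ≈ 1.0032, ∠ ≈ 4.57°
pole (1 + j4·0.1) = 1 + j0.4 → |·| ≈ 1.077, ∠ ≈ 21.80°
pole (1 + j4·0.025) = 1 + j0.1 → |·| ≈ 1.005, ∠ ≈ 5.71°
pole (1 + j4·0.004) = 1 + j0.016 → |·| ≈ 1.0001, ∠ ≈ 0.92°
|T| = 0.5 · 2.2361 · 1.0032 / (1.077 · 1.005 · 1.0001) ≈ 1.0362
Gain = 20 log₁₀(1.0362) ≈ 0.31 dB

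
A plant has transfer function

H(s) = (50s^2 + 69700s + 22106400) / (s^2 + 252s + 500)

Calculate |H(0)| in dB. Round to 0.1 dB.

92.9 dB

H(0) = 22106400 / 500 ≈ 44213
20 log₁₀(44213) ≈ 92.91 dB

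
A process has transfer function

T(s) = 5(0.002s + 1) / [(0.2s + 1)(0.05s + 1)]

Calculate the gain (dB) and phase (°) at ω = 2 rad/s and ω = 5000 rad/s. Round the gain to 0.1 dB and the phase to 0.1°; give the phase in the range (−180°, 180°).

At ω = 2 rad/s:
zero (1 + j2·0.002) = 1 + j0.004 → |·| ≈ 1, ∠ ≈ 0.23°
pole (1 + j2·0.2) = 1 + j0.4 → |·| ≈ 1.077, ∠ ≈ 21.80°
pole (1 + j2·0.05) = 1 + j0.1 → |·| ≈ 1.005, ∠ ≈ 5.71°
|T| = 5 · 1 / (1.077 · 1.005) ≈ 4.6194
Gain = 20 log₁₀(4.6194) ≈ 13.29 dB
∠T = (0.23°) − (21.80° + 5.71°) = -27.28°

At ω = 5000 rad/s:
zero (1 + j5000·0.002) = 1 + j10 → |·| ≈ 10.05, ∠ ≈ 84.29°
pole (1 + j5000·0.2) = 1 + j1000 → |·| ≈ 1000, ∠ ≈ 89.94°
pole (1 + j5000·0.05) = 1 + j250 → |·| ≈ 250, ∠ ≈ 89.77°
|T| = 5 · 10.05 / (1000 · 250) ≈ 0.000201
Gain = 20 log₁₀(0.000201) ≈ -73.94 dB
∠T = (84.29°) − (89.94° + 89.77°) = -95.42°

ω = 2: 13.3 dB, -27.3°; ω = 5000: -73.9 dB, -95.4°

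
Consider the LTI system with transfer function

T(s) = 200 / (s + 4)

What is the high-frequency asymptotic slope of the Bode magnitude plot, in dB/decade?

Each pole contributes −20 dB/decade at high frequency; each zero contributes +20 dB/decade.
Net: 0 zero(s) − 1 pole(s) → -20 dB/decade.

-20 dB/decade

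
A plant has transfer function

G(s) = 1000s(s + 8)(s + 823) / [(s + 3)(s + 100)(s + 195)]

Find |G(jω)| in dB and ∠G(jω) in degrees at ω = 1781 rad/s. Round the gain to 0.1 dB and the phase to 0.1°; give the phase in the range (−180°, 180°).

60.8 dB, -15.5°

At s = jω = j1781:
zero (s+8): 8 + j1781 → |·| = √(8²+1781²) = √3172025 ≈ 1781, ∠ = arctan(1781/8) ≈ 89.74°
zero (s+823): 823 + j1781 → |·| = √(823²+1781²) = √3849290 ≈ 1962, ∠ = arctan(1781/823) ≈ 65.20°
zero at origin: s = j1781 → |·| = 1781, ∠ = 90.00°
pole (s+3): 3 + j1781 → |·| = √(3²+1781²) = √3171970 ≈ 1781, ∠ = arctan(1781/3) ≈ 89.90°
pole (s+100): 100 + j1781 → |·| = √(100²+1781²) = √3181961 ≈ 1783.8, ∠ = arctan(1781/100) ≈ 86.79°
pole (s+195): 195 + j1781 → |·| = √(195²+1781²) = √3209986 ≈ 1791.6, ∠ = arctan(1781/195) ≈ 83.75°
|G| = 1000 · 6.2234e+09 / 5.6918e+09 ≈ 1093.4
Gain = 20 log₁₀(1093.4) ≈ 60.78 dB
∠G = 244.94° − 260.44° = -15.50°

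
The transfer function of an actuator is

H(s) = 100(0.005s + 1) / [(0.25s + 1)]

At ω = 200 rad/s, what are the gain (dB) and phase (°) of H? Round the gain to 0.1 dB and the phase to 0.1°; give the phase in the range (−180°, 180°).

9.0 dB, -43.9°

At ω = 200 rad/s:
zero (1 + j200·0.005) = 1 + j1 → |·| ≈ 1.4142, ∠ ≈ 45.00°
pole (1 + j200·0.25) = 1 + j50 → |·| ≈ 50.01, ∠ ≈ 88.85°
|H| = 100 · 1.4142 / (50.01) ≈ 2.8278
Gain = 20 log₁₀(2.8278) ≈ 9.03 dB
∠H = (45.00°) − (88.85°) = -43.85°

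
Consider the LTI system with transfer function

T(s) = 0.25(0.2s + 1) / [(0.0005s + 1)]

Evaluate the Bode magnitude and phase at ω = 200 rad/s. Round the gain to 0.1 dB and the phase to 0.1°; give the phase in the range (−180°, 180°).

At ω = 200 rad/s:
zero (1 + j200·0.2) = 1 + j40 → |·| ≈ 40.012, ∠ ≈ 88.57°
pole (1 + j200·0.0005) = 1 + j0.1 → |·| ≈ 1.005, ∠ ≈ 5.71°
|T| = 0.25 · 40.012 / (1.005) ≈ 9.9532
Gain = 20 log₁₀(9.9532) ≈ 19.96 dB
∠T = (88.57°) − (5.71°) = 82.86°

20.0 dB, 82.9°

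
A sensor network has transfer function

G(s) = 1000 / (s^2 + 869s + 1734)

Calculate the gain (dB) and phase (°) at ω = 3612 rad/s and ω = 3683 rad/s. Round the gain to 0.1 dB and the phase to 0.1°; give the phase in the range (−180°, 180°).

Substitute s = j3612:
Numerator: 1000 = 1000 + j0
Denominator: (j3612)^2 + 869(j3612) + 1734 = -13044810 + j3138828
|N| = √(1000² + 0²) ≈ 1000, ∠N ≈ 0.00°
|D| = √(13044810² + 3138828²) ≈ 1.3417e+07, ∠D ≈ 166.47°
|G| = 1000 / 1.3417e+07 ≈ 7.4532e-05
Gain = 20 log₁₀(7.4532e-05) ≈ -82.55 dB
∠G = 0.00° − 166.47° = -166.47°

Substitute s = j3683:
Numerator: 1000 = 1000 + j0
Denominator: (j3683)^2 + 869(j3683) + 1734 = -13562755 + j3200527
|N| = √(1000² + 0²) ≈ 1000, ∠N ≈ 0.00°
|D| = √(13562755² + 3200527²) ≈ 1.3935e+07, ∠D ≈ 166.72°
|G| = 1000 / 1.3935e+07 ≈ 7.1762e-05
Gain = 20 log₁₀(7.1762e-05) ≈ -82.88 dB
∠G = 0.00° − 166.72° = -166.72°

ω = 3612: -82.6 dB, -166.5°; ω = 3683: -82.9 dB, -166.7°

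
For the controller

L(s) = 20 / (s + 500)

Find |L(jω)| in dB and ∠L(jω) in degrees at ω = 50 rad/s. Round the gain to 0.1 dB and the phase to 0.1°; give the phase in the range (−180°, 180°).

At s = jω = j50:
pole (s+500): 500 + j50 → |·| = √(500²+50²) = √252500 ≈ 502.49, ∠ = arctan(50/500) ≈ 5.71°
|L| = 20 / 502.49 ≈ 0.039802
Gain = 20 log₁₀(0.039802) ≈ -28.00 dB
∠L = 0.00° − 5.71° = -5.71°

-28.0 dB, -5.7°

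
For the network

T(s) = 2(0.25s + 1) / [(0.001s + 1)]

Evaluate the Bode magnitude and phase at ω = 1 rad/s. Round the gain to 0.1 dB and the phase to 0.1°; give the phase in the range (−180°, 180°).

At ω = 1 rad/s:
zero (1 + j1·0.25) = 1 + j0.25 → |·| ≈ 1.0308, ∠ ≈ 14.04°
pole (1 + j1·0.001) = 1 + j0.001 → |·| ≈ 1, ∠ ≈ 0.06°
|T| = 2 · 1.0308 / (1) ≈ 2.0616
Gain = 20 log₁₀(2.0616) ≈ 6.28 dB
∠T = (14.04°) − (0.06°) = 13.98°

6.3 dB, 14.0°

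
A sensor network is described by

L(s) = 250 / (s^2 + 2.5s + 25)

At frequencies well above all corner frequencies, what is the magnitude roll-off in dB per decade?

-40 dB/decade

Each pole contributes −20 dB/decade at high frequency; each zero contributes +20 dB/decade.
Net: 0 zero(s) − 2 pole(s) → -40 dB/decade.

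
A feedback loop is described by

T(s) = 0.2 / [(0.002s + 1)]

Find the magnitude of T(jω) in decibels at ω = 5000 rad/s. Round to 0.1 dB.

At ω = 5000 rad/s:
pole (1 + j5000·0.002) = 1 + j10 → |·| ≈ 10.05, ∠ ≈ 84.29°
|T| = 0.2 · 1 / (10.05) ≈ 0.0199
Gain = 20 log₁₀(0.0199) ≈ -34.02 dB

-34.0 dB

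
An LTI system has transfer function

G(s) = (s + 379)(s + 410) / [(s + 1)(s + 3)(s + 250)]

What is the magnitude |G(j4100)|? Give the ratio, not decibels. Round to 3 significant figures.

0.000246

At s = jω = j4100:
zero (s+379): 379 + j4100 → |·| = √(379²+4100²) = √16953641 ≈ 4117.5, ∠ = arctan(4100/379) ≈ 84.72°
zero (s+410): 410 + j4100 → |·| = √(410²+4100²) = √16978100 ≈ 4120.4, ∠ = arctan(4100/410) ≈ 84.29°
pole (s+1): 1 + j4100 → |·| = √(1²+4100²) = √16810001 ≈ 4100, ∠ = arctan(4100/1) ≈ 89.99°
pole (s+3): 3 + j4100 → |·| = √(3²+4100²) = √16810009 ≈ 4100, ∠ = arctan(4100/3) ≈ 89.96°
pole (s+250): 250 + j4100 → |·| = √(250²+4100²) = √16872500 ≈ 4107.6, ∠ = arctan(4100/250) ≈ 86.51°
|G| = 1 · 1.6966e+07 / 6.9049e+10 ≈ 0.00024571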